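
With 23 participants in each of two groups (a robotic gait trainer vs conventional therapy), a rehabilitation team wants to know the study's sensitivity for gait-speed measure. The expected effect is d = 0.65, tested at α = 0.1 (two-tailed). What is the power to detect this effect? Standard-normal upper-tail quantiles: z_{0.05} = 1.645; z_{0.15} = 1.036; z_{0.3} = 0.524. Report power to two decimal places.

For two equal groups, power = Φ(d·√(n/2) − z_{α/2}).
d·√(n/2) = 0.65 × √(23/2) = 0.65 × 3.391 = 2.204.
z_β = 2.204 − 1.645 = 0.559.
Power = Φ(0.559) = 0.712.

power ≈ 0.71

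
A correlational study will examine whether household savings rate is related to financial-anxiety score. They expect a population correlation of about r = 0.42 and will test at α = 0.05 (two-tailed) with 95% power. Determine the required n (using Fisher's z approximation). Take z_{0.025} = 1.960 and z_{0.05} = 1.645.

n = 68

Fisher's z: C = ½·ln((1+r)/(1−r)) = ½·ln(2.4483) = 0.4477.
n = ((z_{α/2} + z_β)/C)² + 3.
(1.960 + 1.645) / 0.4477 = 3.605 / 0.4477 = 8.052.
n = 8.052² + 3 = 64.84 + 3 = 67.8.
Round up.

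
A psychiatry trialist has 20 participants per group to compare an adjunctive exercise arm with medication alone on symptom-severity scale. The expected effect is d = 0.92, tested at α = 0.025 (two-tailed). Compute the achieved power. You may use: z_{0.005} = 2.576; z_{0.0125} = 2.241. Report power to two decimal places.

For two equal groups, power = Φ(d·√(n/2) − z_{α/2}).
d·√(n/2) = 0.92 × √(20/2) = 0.92 × 3.162 = 2.909.
z_β = 2.909 − 2.241 = 0.668.
Power = Φ(0.668) = 0.748.

power ≈ 0.75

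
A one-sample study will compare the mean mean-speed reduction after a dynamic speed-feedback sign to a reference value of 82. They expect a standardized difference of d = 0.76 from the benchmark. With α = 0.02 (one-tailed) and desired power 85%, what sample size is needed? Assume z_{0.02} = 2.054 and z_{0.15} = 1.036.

n = 17

For a one-sample test: n = ((z_{α} + z_β) / d)².
z_{α} + z_β = 2.054 + 1.036 = 3.090.
n = (3.090 / 0.76)² = 4.066² = 16.53.
Round up.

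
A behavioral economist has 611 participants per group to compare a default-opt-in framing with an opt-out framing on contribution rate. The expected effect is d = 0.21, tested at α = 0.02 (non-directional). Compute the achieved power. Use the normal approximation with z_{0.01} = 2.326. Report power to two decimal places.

For two equal groups, power = Φ(d·√(n/2) − z_{α/2}).
d·√(n/2) = 0.21 × √(611/2) = 0.21 × 17.479 = 3.670.
z_β = 3.670 − 2.326 = 1.344.
Power = Φ(1.344) = 0.911.

power ≈ 0.91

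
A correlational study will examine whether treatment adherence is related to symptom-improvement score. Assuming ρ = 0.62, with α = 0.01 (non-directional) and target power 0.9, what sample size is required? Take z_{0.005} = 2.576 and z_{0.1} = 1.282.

n = 32

Fisher's z: C = ½·ln((1+r)/(1−r)) = ½·ln(4.2632) = 0.7250.
n = ((z_{α/2} + z_β)/C)² + 3.
(2.576 + 1.282) / 0.7250 = 3.858 / 0.7250 = 5.321.
n = 5.321² + 3 = 28.32 + 3 = 31.3.
Round up.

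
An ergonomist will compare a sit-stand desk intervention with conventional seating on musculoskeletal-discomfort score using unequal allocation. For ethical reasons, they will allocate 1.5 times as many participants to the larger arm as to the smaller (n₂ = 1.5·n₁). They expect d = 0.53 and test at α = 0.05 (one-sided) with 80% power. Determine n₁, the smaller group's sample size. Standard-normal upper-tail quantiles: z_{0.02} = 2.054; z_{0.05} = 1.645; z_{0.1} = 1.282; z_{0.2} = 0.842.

n₁ = 37

With allocation ratio k = n₂/n₁ = 1.5, Var(x̄₁−x̄₂) = σ²(1/n₁ + 1/(k·n₁)) = σ²·(k+1)/(k·n₁).
So n₁ = (1 + 1/k)·((z_{α} + z_β)/d)² = 1.667 × (2.487/0.53)².
n₁ = 1.667 × 22.02 = 36.7.
Round up: n₁ = 37, giving n₂ = ⌈1.5 × 37⌉ = ⌈55.5⌉ = 56.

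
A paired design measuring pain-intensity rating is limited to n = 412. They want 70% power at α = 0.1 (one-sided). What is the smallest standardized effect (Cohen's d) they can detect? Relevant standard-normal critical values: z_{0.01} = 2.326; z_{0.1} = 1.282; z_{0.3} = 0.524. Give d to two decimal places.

d_min ≈ 0.09

For a single sample (or paired design) of n = 412: d_min = (z_{α} + z_β)/√n.
z-sum = 1.282 + 0.524 = 1.806.
d_min = 1.806 / √412 = 1.806 / 20.298 = 0.089.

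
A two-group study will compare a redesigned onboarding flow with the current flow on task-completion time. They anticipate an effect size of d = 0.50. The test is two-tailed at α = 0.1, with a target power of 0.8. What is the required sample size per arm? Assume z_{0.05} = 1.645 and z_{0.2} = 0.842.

n = 50 per group

For two independent groups with equal n: n = 2·((z_{α/2} + z_β) / d)².
z_{α/2} + z_β = 1.645 + 0.842 = 2.487.
n = 2 × (2.487 / 0.50)² = 2 × 4.974² = 2 × 24.74 = 49.5.
Round up to the next whole participant.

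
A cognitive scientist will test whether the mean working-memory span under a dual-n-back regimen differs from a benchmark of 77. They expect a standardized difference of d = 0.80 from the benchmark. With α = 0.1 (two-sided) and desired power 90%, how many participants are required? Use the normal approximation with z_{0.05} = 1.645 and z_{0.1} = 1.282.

For a one-sample test: n = ((z_{α/2} + z_β) / d)².
z_{α/2} + z_β = 1.645 + 1.282 = 2.927.
n = (2.927 / 0.80)² = 3.659² = 13.39.
Round up.

n = 14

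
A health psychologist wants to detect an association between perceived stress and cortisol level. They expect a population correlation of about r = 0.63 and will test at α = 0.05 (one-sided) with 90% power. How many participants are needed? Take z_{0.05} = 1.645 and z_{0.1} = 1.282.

n = 19

Fisher's z: C = ½·ln((1+r)/(1−r)) = ½·ln(4.4054) = 0.7414.
n = ((z_{α} + z_β)/C)² + 3.
(1.645 + 1.282) / 0.7414 = 2.927 / 0.7414 = 3.948.
n = 3.948² + 3 = 15.59 + 3 = 18.6.
Round up.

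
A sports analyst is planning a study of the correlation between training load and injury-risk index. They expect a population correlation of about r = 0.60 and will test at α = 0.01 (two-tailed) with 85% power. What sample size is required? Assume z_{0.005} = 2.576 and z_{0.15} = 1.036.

n = 31

Fisher's z: C = ½·ln((1+r)/(1−r)) = ½·ln(4.0000) = 0.6931.
n = ((z_{α/2} + z_β)/C)² + 3.
(2.576 + 1.036) / 0.6931 = 3.612 / 0.6931 = 5.211.
n = 5.211² + 3 = 27.16 + 3 = 30.2.
Round up.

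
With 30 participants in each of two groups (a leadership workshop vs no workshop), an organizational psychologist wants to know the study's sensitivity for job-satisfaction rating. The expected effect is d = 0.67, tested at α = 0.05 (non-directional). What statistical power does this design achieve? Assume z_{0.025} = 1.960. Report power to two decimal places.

power ≈ 0.74

For two equal groups, power = Φ(d·√(n/2) − z_{α/2}).
d·√(n/2) = 0.67 × √(30/2) = 0.67 × 3.873 = 2.595.
z_β = 2.595 − 1.960 = 0.635.
Power = Φ(0.635) = 0.737.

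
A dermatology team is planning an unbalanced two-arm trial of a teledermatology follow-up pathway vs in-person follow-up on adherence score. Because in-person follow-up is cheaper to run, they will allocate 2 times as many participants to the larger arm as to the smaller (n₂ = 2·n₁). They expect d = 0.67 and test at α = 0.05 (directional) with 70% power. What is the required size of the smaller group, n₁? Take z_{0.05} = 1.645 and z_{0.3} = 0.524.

With allocation ratio k = n₂/n₁ = 2, Var(x̄₁−x̄₂) = σ²(1/n₁ + 1/(k·n₁)) = σ²·(k+1)/(k·n₁).
So n₁ = (1 + 1/k)·((z_{α} + z_β)/d)² = 1.500 × (2.169/0.67)².
n₁ = 1.500 × 10.48 = 15.7.
Round up: n₁ = 16, giving n₂ = 2 × 16 = 32.

n₁ = 16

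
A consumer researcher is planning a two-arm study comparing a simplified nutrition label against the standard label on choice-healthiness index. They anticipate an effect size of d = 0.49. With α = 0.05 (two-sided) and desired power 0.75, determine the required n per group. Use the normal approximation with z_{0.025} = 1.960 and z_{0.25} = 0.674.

n = 58 per group

For two independent groups with equal n: n = 2·((z_{α/2} + z_β) / d)².
z_{α/2} + z_β = 1.960 + 0.674 = 2.634.
n = 2 × (2.634 / 0.49)² = 2 × 5.376² = 2 × 28.90 = 57.8.
Round up to the next whole participant.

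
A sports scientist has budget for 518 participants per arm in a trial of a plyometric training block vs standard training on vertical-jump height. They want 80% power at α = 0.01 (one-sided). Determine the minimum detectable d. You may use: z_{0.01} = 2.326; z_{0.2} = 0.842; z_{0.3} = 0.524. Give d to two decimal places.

For two independent groups of n = 518 each: d_min = (z_{α} + z_β)·√(2/n).
z-sum = 2.326 + 0.842 = 3.168.
d_min = 3.168 × √(2/518) = 3.168 × 0.0621 = 0.197.

d_min ≈ 0.20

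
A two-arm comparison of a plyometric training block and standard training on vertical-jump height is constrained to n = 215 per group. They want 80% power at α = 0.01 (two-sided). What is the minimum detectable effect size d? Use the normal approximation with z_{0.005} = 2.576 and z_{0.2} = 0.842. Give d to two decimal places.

d_min ≈ 0.33

For two independent groups of n = 215 each: d_min = (z_{α/2} + z_β)·√(2/n).
z-sum = 2.576 + 0.842 = 3.418.
d_min = 3.418 × √(2/215) = 3.418 × 0.0964 = 0.330.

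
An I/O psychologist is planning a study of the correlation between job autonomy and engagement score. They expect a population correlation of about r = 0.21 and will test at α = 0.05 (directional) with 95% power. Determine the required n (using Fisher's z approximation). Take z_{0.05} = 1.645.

n = 242

Fisher's z: C = ½·ln((1+r)/(1−r)) = ½·ln(1.5316) = 0.2132.
n = ((z_{α} + z_β)/C)² + 3.
(1.645 + 1.645) / 0.2132 = 3.290 / 0.2132 = 15.432.
n = 15.432² + 3 = 238.13 + 3 = 241.1.
Round up.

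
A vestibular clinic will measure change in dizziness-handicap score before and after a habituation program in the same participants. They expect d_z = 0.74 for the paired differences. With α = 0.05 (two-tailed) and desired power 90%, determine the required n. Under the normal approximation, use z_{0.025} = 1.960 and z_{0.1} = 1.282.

n = 20 pairs

For a paired (one-sample on differences) test: n = ((z_{α/2} + z_β) / d)².
z_{α/2} + z_β = 1.960 + 1.282 = 3.242.
n = (3.242 / 0.74)² = 4.381² = 19.19.
Round up.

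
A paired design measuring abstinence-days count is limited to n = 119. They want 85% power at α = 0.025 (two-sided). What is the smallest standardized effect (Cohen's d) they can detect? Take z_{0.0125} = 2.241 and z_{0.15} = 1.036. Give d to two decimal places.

For a single sample (or paired design) of n = 119: d_min = (z_{α/2} + z_β)/√n.
z-sum = 2.241 + 1.036 = 3.277.
d_min = 3.277 / √119 = 3.277 / 10.909 = 0.300.

d_min ≈ 0.30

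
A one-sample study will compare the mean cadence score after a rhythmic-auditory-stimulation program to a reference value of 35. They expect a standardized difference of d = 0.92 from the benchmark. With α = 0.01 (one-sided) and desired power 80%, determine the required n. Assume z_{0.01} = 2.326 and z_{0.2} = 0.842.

For a one-sample test: n = ((z_{α} + z_β) / d)².
z_{α} + z_β = 2.326 + 0.842 = 3.168.
n = (3.168 / 0.92)² = 3.443² = 11.86.
Round up.

n = 12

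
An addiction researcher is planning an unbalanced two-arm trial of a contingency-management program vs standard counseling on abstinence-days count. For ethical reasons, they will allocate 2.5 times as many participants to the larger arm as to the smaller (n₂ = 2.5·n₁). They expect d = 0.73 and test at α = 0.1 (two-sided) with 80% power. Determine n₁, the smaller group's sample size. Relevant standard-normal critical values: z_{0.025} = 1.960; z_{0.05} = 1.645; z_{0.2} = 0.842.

With allocation ratio k = n₂/n₁ = 2.5, Var(x̄₁−x̄₂) = σ²(1/n₁ + 1/(k·n₁)) = σ²·(k+1)/(k·n₁).
So n₁ = (1 + 1/k)·((z_{α/2} + z_β)/d)² = 1.400 × (2.487/0.73)².
n₁ = 1.400 × 11.61 = 16.2.
Round up: n₁ = 17, giving n₂ = ⌈2.5 × 17⌉ = ⌈42.5⌉ = 43.

n₁ = 17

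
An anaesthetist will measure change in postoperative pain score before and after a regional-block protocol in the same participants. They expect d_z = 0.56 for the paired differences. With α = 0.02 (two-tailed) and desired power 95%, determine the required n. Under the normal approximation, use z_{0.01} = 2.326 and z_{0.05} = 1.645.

n = 51 pairs

For a paired (one-sample on differences) test: n = ((z_{α/2} + z_β) / d)².
z_{α/2} + z_β = 2.326 + 1.645 = 3.971.
n = (3.971 / 0.56)² = 7.091² = 50.28.
Round up.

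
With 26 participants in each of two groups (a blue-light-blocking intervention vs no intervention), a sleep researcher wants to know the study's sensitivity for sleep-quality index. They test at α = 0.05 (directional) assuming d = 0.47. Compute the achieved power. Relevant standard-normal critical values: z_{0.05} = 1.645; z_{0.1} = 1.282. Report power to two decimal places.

For two equal groups, power = Φ(d·√(n/2) − z_{α}).
d·√(n/2) = 0.47 × √(26/2) = 0.47 × 3.606 = 1.695.
z_β = 1.695 − 1.645 = 0.050.
Power = Φ(0.050) = 0.520.

power ≈ 0.52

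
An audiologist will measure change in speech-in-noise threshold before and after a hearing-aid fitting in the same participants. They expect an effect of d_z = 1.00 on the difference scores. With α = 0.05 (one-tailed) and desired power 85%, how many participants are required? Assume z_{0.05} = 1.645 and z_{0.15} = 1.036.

n = 8 pairs

For a paired (one-sample on differences) test: n = ((z_{α} + z_β) / d)².
z_{α} + z_β = 1.645 + 1.036 = 2.681.
n = (2.681 / 1.00)² = 2.681² = 7.19.
Round up.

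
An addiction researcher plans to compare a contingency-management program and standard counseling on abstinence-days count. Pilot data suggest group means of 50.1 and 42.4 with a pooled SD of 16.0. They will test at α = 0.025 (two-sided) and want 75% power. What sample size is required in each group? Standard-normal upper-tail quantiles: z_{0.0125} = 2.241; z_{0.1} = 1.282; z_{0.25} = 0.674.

n = 74 per group

Cohen's d = |M₁ − M₂| / SD_pooled = |50.1 − 42.4| / 16.0 = 7.7 / 16.0 = 0.481.
For two independent groups with equal n: n = 2·((z_{α/2} + z_β) / d)².
z_{α/2} + z_β = 2.241 + 0.674 = 2.915.
n = 2 × (2.915 / 0.481)² = 2 × 6.060² = 2 × 36.73 = 73.5.
Round up to the next whole participant.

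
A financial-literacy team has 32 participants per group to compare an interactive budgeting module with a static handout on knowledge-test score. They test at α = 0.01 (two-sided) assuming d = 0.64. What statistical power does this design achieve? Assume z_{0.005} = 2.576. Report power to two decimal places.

power ≈ 0.49

For two equal groups, power = Φ(d·√(n/2) − z_{α/2}).
d·√(n/2) = 0.64 × √(32/2) = 0.64 × 4.000 = 2.560.
z_β = 2.560 − 2.576 = -0.016.
Power = Φ(-0.016) = 0.494.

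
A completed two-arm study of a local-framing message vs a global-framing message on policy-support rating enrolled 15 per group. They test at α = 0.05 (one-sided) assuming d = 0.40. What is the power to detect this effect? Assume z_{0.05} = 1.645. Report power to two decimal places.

For two equal groups, power = Φ(d·√(n/2) − z_{α}).
d·√(n/2) = 0.40 × √(15/2) = 0.40 × 2.739 = 1.095.
z_β = 1.095 − 1.645 = -0.550.
Power = Φ(-0.550) = 0.291.

power ≈ 0.29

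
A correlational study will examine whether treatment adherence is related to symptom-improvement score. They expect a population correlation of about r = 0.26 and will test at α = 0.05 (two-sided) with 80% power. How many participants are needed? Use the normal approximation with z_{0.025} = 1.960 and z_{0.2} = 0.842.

Fisher's z: C = ½·ln((1+r)/(1−r)) = ½·ln(1.7027) = 0.2661.
n = ((z_{α/2} + z_β)/C)² + 3.
(1.960 + 0.842) / 0.2661 = 2.802 / 0.2661 = 10.530.
n = 10.530² + 3 = 110.88 + 3 = 113.9.
Round up.

n = 114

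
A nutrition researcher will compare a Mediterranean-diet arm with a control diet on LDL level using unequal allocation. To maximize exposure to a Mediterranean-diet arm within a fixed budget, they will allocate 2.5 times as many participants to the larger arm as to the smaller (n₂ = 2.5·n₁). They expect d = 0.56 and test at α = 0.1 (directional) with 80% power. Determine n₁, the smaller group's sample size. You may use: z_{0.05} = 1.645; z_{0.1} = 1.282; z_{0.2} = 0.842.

With allocation ratio k = n₂/n₁ = 2.5, Var(x̄₁−x̄₂) = σ²(1/n₁ + 1/(k·n₁)) = σ²·(k+1)/(k·n₁).
So n₁ = (1 + 1/k)·((z_{α} + z_β)/d)² = 1.400 × (2.124/0.56)².
n₁ = 1.400 × 14.39 = 20.1.
Round up: n₁ = 21, giving n₂ = ⌈2.5 × 21⌉ = ⌈52.5⌉ = 53.

n₁ = 21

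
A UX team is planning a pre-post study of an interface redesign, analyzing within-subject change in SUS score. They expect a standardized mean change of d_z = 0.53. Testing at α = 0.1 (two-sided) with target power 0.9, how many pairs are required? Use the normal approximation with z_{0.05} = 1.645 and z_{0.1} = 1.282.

n = 31 pairs

For a paired (one-sample on differences) test: n = ((z_{α/2} + z_β) / d)².
z_{α/2} + z_β = 1.645 + 1.282 = 2.927.
n = (2.927 / 0.53)² = 5.523² = 30.50.
Round up.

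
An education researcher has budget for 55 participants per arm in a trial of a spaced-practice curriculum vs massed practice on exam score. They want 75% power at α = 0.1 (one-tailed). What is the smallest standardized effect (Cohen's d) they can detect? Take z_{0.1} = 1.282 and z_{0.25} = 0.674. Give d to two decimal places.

d_min ≈ 0.37

For two independent groups of n = 55 each: d_min = (z_{α} + z_β)·√(2/n).
z-sum = 1.282 + 0.674 = 1.956.
d_min = 1.956 × √(2/55) = 1.956 × 0.1907 = 0.373.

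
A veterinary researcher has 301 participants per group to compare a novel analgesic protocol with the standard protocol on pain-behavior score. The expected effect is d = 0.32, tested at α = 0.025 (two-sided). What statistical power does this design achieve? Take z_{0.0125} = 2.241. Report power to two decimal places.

power ≈ 0.95

For two equal groups, power = Φ(d·√(n/2) − z_{α/2}).
d·√(n/2) = 0.32 × √(301/2) = 0.32 × 12.268 = 3.926.
z_β = 3.926 − 2.241 = 1.685.
Power = Φ(1.685) = 0.954.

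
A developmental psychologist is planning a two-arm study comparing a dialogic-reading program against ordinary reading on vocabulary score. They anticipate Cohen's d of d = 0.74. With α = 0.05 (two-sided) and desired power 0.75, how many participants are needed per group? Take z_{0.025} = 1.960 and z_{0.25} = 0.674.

n = 26 per group

For two independent groups with equal n: n = 2·((z_{α/2} + z_β) / d)².
z_{α/2} + z_β = 1.960 + 0.674 = 2.634.
n = 2 × (2.634 / 0.74)² = 2 × 3.559² = 2 × 12.67 = 25.3.
Round up to the next whole participant.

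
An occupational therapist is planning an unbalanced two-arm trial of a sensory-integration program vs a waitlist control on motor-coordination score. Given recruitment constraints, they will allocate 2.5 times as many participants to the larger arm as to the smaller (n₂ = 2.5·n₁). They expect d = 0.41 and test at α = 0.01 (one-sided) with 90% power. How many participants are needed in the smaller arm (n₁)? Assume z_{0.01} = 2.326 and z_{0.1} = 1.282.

With allocation ratio k = n₂/n₁ = 2.5, Var(x̄₁−x̄₂) = σ²(1/n₁ + 1/(k·n₁)) = σ²·(k+1)/(k·n₁).
So n₁ = (1 + 1/k)·((z_{α} + z_β)/d)² = 1.400 × (3.608/0.41)².
n₁ = 1.400 × 77.44 = 108.4.
Round up: n₁ = 109, giving n₂ = ⌈2.5 × 109⌉ = ⌈272.5⌉ = 273.

n₁ = 109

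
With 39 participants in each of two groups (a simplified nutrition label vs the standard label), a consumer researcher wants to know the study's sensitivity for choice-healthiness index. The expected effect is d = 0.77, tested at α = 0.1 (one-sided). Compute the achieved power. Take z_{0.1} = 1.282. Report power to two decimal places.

For two equal groups, power = Φ(d·√(n/2) − z_{α}).
d·√(n/2) = 0.77 × √(39/2) = 0.77 × 4.416 = 3.400.
z_β = 3.400 − 1.282 = 2.118.
Power = Φ(2.118) = 0.983.

power ≈ 0.98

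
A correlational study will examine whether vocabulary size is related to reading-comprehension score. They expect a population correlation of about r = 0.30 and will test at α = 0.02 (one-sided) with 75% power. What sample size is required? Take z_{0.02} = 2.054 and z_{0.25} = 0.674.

n = 81

Fisher's z: C = ½·ln((1+r)/(1−r)) = ½·ln(1.8571) = 0.3095.
n = ((z_{α} + z_β)/C)² + 3.
(2.054 + 0.674) / 0.3095 = 2.728 / 0.3095 = 8.814.
n = 8.814² + 3 = 77.69 + 3 = 80.7.
Round up.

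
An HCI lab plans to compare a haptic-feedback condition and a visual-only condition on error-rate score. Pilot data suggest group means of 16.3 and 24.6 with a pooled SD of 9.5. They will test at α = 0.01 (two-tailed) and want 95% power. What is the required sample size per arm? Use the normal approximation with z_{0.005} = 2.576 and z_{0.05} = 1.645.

Cohen's d = |M₁ − M₂| / SD_pooled = |16.3 − 24.6| / 9.5 = 8.3 / 9.5 = 0.874.
For two independent groups with equal n: n = 2·((z_{α/2} + z_β) / d)².
z_{α/2} + z_β = 2.576 + 1.645 = 4.221.
n = 2 × (4.221 / 0.874)² = 2 × 4.830² = 2 × 23.32 = 46.6.
Round up to the next whole participant.

n = 47 per group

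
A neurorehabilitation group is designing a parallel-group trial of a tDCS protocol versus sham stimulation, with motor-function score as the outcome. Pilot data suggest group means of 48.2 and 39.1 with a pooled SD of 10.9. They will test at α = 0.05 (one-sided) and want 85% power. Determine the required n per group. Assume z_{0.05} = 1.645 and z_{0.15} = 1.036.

n = 21 per group

Cohen's d = |M₁ − M₂| / SD_pooled = |48.2 − 39.1| / 10.9 = 9.1 / 10.9 = 0.835.
For two independent groups with equal n: n = 2·((z_{α} + z_β) / d)².
z_{α} + z_β = 1.645 + 1.036 = 2.681.
n = 2 × (2.681 / 0.835)² = 2 × 3.211² = 2 × 10.31 = 20.6.
Round up to the next whole participant.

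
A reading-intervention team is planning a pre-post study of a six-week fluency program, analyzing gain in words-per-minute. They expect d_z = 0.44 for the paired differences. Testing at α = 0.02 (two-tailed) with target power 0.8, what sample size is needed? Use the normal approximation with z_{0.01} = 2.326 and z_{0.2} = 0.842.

n = 52 pairs

For a paired (one-sample on differences) test: n = ((z_{α/2} + z_β) / d)².
z_{α/2} + z_β = 2.326 + 0.842 = 3.168.
n = (3.168 / 0.44)² = 7.200² = 51.84.
Round up.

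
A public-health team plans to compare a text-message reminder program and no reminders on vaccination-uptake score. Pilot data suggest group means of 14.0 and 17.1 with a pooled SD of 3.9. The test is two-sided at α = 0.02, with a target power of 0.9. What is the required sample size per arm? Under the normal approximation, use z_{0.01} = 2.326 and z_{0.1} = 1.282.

n = 42 per group

Cohen's d = |M₁ − M₂| / SD_pooled = |14.0 − 17.1| / 3.9 = 3.1 / 3.9 = 0.795.
For two independent groups with equal n: n = 2·((z_{α/2} + z_β) / d)².
z_{α/2} + z_β = 2.326 + 1.282 = 3.608.
n = 2 × (3.608 / 0.795)² = 2 × 4.538² = 2 × 20.60 = 41.2.
Round up to the next whole participant.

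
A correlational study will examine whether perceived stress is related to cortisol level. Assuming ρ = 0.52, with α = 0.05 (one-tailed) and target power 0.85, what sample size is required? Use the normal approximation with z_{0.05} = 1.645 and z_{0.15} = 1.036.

Fisher's z: C = ½·ln((1+r)/(1−r)) = ½·ln(3.1667) = 0.5763.
n = ((z_{α} + z_β)/C)² + 3.
(1.645 + 1.036) / 0.5763 = 2.681 / 0.5763 = 4.652.
n = 4.652² + 3 = 21.64 + 3 = 24.6.
Round up.

n = 25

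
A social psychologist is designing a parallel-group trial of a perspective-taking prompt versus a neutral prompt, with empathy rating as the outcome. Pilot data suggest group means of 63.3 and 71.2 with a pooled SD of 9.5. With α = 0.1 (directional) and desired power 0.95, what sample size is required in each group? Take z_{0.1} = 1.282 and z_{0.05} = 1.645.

Cohen's d = |M₁ − M₂| / SD_pooled = |63.3 − 71.2| / 9.5 = 7.9 / 9.5 = 0.832.
For two independent groups with equal n: n = 2·((z_{α} + z_β) / d)².
z_{α} + z_β = 1.282 + 1.645 = 2.927.
n = 2 × (2.927 / 0.832)² = 2 × 3.518² = 2 × 12.38 = 24.8.
Round up to the next whole participant.

n = 25 per group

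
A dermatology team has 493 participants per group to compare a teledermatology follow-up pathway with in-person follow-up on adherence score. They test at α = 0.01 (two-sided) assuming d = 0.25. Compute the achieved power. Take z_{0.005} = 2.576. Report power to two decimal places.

power ≈ 0.91

For two equal groups, power = Φ(d·√(n/2) − z_{α/2}).
d·√(n/2) = 0.25 × √(493/2) = 0.25 × 15.700 = 3.925.
z_β = 3.925 − 2.576 = 1.349.
Power = Φ(1.349) = 0.911.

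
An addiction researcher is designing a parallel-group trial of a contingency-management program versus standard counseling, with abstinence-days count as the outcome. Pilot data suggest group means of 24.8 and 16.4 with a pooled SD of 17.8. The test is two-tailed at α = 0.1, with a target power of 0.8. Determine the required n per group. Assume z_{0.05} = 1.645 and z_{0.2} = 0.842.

Cohen's d = |M₁ − M₂| / SD_pooled = |24.8 − 16.4| / 17.8 = 8.4 / 17.8 = 0.472.
For two independent groups with equal n: n = 2·((z_{α/2} + z_β) / d)².
z_{α/2} + z_β = 1.645 + 0.842 = 2.487.
n = 2 × (2.487 / 0.472)² = 2 × 5.269² = 2 × 27.76 = 55.5.
Round up to the next whole participant.

n = 56 per group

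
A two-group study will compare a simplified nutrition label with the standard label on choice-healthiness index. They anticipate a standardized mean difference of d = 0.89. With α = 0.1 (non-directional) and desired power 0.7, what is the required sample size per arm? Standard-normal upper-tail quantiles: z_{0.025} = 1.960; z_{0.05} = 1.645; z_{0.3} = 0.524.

n = 12 per group

For two independent groups with equal n: n = 2·((z_{α/2} + z_β) / d)².
z_{α/2} + z_β = 1.645 + 0.524 = 2.169.
n = 2 × (2.169 / 0.89)² = 2 × 2.437² = 2 × 5.94 = 11.9.
Round up to the next whole participant.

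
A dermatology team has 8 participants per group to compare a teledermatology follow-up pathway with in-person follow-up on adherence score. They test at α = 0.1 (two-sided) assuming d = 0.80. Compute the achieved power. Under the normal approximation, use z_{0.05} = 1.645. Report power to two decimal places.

For two equal groups, power = Φ(d·√(n/2) − z_{α/2}).
d·√(n/2) = 0.80 × √(8/2) = 0.80 × 2.000 = 1.600.
z_β = 1.600 − 1.645 = -0.045.
Power = Φ(-0.045) = 0.482.

power ≈ 0.48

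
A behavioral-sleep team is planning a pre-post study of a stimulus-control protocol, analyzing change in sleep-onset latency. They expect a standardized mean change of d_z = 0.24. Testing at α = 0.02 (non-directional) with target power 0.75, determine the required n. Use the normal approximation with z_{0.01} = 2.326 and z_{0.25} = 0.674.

For a paired (one-sample on differences) test: n = ((z_{α/2} + z_β) / d)².
z_{α/2} + z_β = 2.326 + 0.674 = 3.000.
n = (3.000 / 0.24)² = 12.500² = 156.25.
Round up.

n = 157 pairs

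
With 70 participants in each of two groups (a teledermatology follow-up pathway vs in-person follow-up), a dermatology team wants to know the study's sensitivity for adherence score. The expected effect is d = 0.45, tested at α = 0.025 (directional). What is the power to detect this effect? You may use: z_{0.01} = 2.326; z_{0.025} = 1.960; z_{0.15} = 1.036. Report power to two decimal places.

power ≈ 0.76

For two equal groups, power = Φ(d·√(n/2) − z_{α}).
d·√(n/2) = 0.45 × √(70/2) = 0.45 × 5.916 = 2.662.
z_β = 2.662 − 1.960 = 0.702.
Power = Φ(0.702) = 0.759.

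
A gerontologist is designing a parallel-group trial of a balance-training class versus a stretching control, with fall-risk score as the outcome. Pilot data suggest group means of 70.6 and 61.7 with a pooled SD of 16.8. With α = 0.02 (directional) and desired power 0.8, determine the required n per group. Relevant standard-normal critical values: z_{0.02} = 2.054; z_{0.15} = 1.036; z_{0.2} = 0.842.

n = 60 per group

Cohen's d = |M₁ − M₂| / SD_pooled = |70.6 − 61.7| / 16.8 = 8.9 / 16.8 = 0.530.
For two independent groups with equal n: n = 2·((z_{α} + z_β) / d)².
z_{α} + z_β = 2.054 + 0.842 = 2.896.
n = 2 × (2.896 / 0.530)² = 2 × 5.464² = 2 × 29.86 = 59.7.
Round up to the next whole participant.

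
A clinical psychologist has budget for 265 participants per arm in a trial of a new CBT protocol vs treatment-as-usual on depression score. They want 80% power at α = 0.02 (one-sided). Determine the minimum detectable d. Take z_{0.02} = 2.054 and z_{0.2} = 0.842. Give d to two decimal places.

d_min ≈ 0.25

For two independent groups of n = 265 each: d_min = (z_{α} + z_β)·√(2/n).
z-sum = 2.054 + 0.842 = 2.896.
d_min = 2.896 × √(2/265) = 2.896 × 0.0869 = 0.252.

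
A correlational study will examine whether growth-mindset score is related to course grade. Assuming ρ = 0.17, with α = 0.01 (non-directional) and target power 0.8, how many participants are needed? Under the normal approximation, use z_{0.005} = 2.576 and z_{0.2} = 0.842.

Fisher's z: C = ½·ln((1+r)/(1−r)) = ½·ln(1.4096) = 0.1717.
n = ((z_{α/2} + z_β)/C)² + 3.
(2.576 + 0.842) / 0.1717 = 3.418 / 0.1717 = 19.907.
n = 19.907² + 3 = 396.28 + 3 = 399.3.
Round up.

n = 400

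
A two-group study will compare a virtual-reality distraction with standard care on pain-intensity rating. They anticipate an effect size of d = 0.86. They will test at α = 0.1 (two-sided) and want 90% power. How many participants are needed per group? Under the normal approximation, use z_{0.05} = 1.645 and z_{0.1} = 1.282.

For two independent groups with equal n: n = 2·((z_{α/2} + z_β) / d)².
z_{α/2} + z_β = 1.645 + 1.282 = 2.927.
n = 2 × (2.927 / 0.86)² = 2 × 3.403² = 2 × 11.58 = 23.2.
Round up to the next whole participant.

n = 24 per group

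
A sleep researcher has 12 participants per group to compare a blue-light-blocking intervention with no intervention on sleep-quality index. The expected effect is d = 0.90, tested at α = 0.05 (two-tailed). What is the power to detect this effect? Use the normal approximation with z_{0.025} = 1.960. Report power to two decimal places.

power ≈ 0.60

For two equal groups, power = Φ(d·√(n/2) − z_{α/2}).
d·√(n/2) = 0.90 × √(12/2) = 0.90 × 2.449 = 2.205.
z_β = 2.205 − 1.960 = 0.245.
Power = Φ(0.245) = 0.597.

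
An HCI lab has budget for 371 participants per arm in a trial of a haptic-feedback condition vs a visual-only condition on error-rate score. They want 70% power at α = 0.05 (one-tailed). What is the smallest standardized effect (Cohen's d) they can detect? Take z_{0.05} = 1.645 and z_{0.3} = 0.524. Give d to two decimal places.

For two independent groups of n = 371 each: d_min = (z_{α} + z_β)·√(2/n).
z-sum = 1.645 + 0.524 = 2.169.
d_min = 2.169 × √(2/371) = 2.169 × 0.0734 = 0.159.

d_min ≈ 0.16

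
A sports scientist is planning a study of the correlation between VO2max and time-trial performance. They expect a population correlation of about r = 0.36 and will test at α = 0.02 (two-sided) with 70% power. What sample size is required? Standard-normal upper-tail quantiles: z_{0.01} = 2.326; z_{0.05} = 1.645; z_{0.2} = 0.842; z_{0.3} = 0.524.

n = 61

Fisher's z: C = ½·ln((1+r)/(1−r)) = ½·ln(2.1250) = 0.3769.
n = ((z_{α/2} + z_β)/C)² + 3.
(2.326 + 0.524) / 0.3769 = 2.850 / 0.3769 = 7.562.
n = 7.562² + 3 = 57.18 + 3 = 60.2.
Round up.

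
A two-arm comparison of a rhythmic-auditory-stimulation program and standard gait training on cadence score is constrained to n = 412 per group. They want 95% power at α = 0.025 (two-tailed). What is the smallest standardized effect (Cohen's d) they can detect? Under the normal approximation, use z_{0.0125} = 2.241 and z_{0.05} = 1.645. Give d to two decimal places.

d_min ≈ 0.27

For two independent groups of n = 412 each: d_min = (z_{α/2} + z_β)·√(2/n).
z-sum = 2.241 + 1.645 = 3.886.
d_min = 3.886 × √(2/412) = 3.886 × 0.0697 = 0.271.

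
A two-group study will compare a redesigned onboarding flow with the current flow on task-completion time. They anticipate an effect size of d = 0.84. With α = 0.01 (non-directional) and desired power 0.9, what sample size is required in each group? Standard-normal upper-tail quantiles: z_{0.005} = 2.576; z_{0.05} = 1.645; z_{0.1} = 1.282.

n = 43 per group

For two independent groups with equal n: n = 2·((z_{α/2} + z_β) / d)².
z_{α/2} + z_β = 2.576 + 1.282 = 3.858.
n = 2 × (3.858 / 0.84)² = 2 × 4.593² = 2 × 21.09 = 42.2.
Round up to the next whole participant.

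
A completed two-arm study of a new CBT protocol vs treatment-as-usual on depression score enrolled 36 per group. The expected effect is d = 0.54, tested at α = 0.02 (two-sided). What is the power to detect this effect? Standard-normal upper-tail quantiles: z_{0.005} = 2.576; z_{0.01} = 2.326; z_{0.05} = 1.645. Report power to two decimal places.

For two equal groups, power = Φ(d·√(n/2) − z_{α/2}).
d·√(n/2) = 0.54 × √(36/2) = 0.54 × 4.243 = 2.291.
z_β = 2.291 − 2.326 = -0.035.
Power = Φ(-0.035) = 0.486.

power ≈ 0.49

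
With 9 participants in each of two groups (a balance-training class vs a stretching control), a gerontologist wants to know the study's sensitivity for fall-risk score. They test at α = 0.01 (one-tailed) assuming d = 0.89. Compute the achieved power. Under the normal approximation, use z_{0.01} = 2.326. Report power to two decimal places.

power ≈ 0.33

For two equal groups, power = Φ(d·√(n/2) − z_{α}).
d·√(n/2) = 0.89 × √(9/2) = 0.89 × 2.121 = 1.888.
z_β = 1.888 − 2.326 = -0.438.
Power = Φ(-0.438) = 0.331.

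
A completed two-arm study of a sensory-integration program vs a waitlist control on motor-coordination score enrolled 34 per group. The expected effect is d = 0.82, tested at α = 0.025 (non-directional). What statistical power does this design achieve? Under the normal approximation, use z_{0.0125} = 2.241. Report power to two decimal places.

power ≈ 0.87

For two equal groups, power = Φ(d·√(n/2) − z_{α/2}).
d·√(n/2) = 0.82 × √(34/2) = 0.82 × 4.123 = 3.381.
z_β = 3.381 − 2.241 = 1.140.
Power = Φ(1.140) = 0.873.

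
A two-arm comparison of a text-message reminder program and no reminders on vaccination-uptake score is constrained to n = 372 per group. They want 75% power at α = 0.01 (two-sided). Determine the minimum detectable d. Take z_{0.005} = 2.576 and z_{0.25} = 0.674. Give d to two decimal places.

d_min ≈ 0.24

For two independent groups of n = 372 each: d_min = (z_{α/2} + z_β)·√(2/n).
z-sum = 2.576 + 0.674 = 3.250.
d_min = 3.250 × √(2/372) = 3.250 × 0.0733 = 0.238.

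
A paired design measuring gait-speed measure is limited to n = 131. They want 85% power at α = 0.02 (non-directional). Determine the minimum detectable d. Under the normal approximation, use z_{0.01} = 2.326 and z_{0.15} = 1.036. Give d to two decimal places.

For a single sample (or paired design) of n = 131: d_min = (z_{α/2} + z_β)/√n.
z-sum = 2.326 + 1.036 = 3.362.
d_min = 3.362 / √131 = 3.362 / 11.446 = 0.294.

d_min ≈ 0.29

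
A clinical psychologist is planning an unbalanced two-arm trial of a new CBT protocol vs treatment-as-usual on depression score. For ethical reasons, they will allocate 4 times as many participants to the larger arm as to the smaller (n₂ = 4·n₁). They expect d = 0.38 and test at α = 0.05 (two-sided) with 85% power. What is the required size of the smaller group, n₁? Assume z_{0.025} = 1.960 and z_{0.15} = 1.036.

n₁ = 78

With allocation ratio k = n₂/n₁ = 4, Var(x̄₁−x̄₂) = σ²(1/n₁ + 1/(k·n₁)) = σ²·(k+1)/(k·n₁).
So n₁ = (1 + 1/k)·((z_{α/2} + z_β)/d)² = 1.250 × (2.996/0.38)².
n₁ = 1.250 × 62.16 = 77.7.
Round up: n₁ = 78, giving n₂ = 4 × 78 = 312.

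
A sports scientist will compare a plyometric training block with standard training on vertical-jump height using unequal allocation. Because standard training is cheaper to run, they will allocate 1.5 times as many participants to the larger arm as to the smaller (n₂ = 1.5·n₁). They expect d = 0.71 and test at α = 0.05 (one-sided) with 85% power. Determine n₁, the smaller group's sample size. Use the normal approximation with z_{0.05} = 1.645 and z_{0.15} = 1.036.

n₁ = 24

With allocation ratio k = n₂/n₁ = 1.5, Var(x̄₁−x̄₂) = σ²(1/n₁ + 1/(k·n₁)) = σ²·(k+1)/(k·n₁).
So n₁ = (1 + 1/k)·((z_{α} + z_β)/d)² = 1.667 × (2.681/0.71)².
n₁ = 1.667 × 14.26 = 23.8.
Round up: n₁ = 24, giving n₂ = 1.5 × 24 = 36.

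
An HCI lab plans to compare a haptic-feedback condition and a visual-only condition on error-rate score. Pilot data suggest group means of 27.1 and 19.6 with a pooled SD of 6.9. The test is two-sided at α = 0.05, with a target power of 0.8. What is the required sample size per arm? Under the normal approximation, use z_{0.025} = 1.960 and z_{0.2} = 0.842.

Cohen's d = |M₁ − M₂| / SD_pooled = |27.1 − 19.6| / 6.9 = 7.5 / 6.9 = 1.087.
For two independent groups with equal n: n = 2·((z_{α/2} + z_β) / d)².
z_{α/2} + z_β = 1.960 + 0.842 = 2.802.
n = 2 × (2.802 / 1.087)² = 2 × 2.578² = 2 × 6.64 = 13.3.
Round up to the next whole participant.

n = 14 per group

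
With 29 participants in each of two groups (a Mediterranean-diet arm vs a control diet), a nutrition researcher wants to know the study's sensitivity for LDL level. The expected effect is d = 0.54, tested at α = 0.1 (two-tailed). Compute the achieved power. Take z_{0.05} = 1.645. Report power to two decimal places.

power ≈ 0.66

For two equal groups, power = Φ(d·√(n/2) − z_{α/2}).
d·√(n/2) = 0.54 × √(29/2) = 0.54 × 3.808 = 2.056.
z_β = 2.056 − 1.645 = 0.411.
Power = Φ(0.411) = 0.660.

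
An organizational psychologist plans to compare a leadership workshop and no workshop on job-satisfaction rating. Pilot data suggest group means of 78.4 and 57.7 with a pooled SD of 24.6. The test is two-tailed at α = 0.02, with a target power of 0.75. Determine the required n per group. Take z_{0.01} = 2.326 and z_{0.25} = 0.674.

n = 26 per group

Cohen's d = |M₁ − M₂| / SD_pooled = |78.4 − 57.7| / 24.6 = 20.7 / 24.6 = 0.841.
For two independent groups with equal n: n = 2·((z_{α/2} + z_β) / d)².
z_{α/2} + z_β = 2.326 + 0.674 = 3.000.
n = 2 × (3.000 / 0.841)² = 2 × 3.567² = 2 × 12.72 = 25.4.
Round up to the next whole participant.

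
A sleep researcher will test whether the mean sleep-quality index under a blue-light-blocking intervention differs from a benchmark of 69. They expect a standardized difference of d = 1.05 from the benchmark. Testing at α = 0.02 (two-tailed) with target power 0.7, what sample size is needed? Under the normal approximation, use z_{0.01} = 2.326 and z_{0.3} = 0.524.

n = 8

For a one-sample test: n = ((z_{α/2} + z_β) / d)².
z_{α/2} + z_β = 2.326 + 0.524 = 2.850.
n = (2.850 / 1.05)² = 2.714² = 7.37.
Round up.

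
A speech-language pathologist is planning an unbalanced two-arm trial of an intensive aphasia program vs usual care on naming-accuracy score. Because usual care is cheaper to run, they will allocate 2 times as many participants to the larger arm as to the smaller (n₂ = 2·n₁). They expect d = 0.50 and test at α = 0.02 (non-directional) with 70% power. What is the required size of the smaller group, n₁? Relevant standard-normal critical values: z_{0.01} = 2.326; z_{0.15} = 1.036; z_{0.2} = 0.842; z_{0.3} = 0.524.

With allocation ratio k = n₂/n₁ = 2, Var(x̄₁−x̄₂) = σ²(1/n₁ + 1/(k·n₁)) = σ²·(k+1)/(k·n₁).
So n₁ = (1 + 1/k)·((z_{α/2} + z_β)/d)² = 1.500 × (2.850/0.50)².
n₁ = 1.500 × 32.49 = 48.7.
Round up: n₁ = 49, giving n₂ = 2 × 49 = 98.

n₁ = 49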